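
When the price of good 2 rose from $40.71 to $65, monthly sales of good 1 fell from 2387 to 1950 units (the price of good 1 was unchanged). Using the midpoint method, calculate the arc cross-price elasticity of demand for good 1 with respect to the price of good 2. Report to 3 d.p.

ΔQ_1 = 1950 − 2387 = -437; ΔP_2 = 65 − 40.71 = 24.29.
Midpoints: Q̄_1 = 2168.5, P̄_2 = 52.86.
ε = (ΔQ_1/Q̄_1)/(ΔP_2/P̄_2) = (-437/2168.5)/(24.29/52.86) ≈ -0.439.
ε < 0: good 1 and good 2 are complements.

-0.439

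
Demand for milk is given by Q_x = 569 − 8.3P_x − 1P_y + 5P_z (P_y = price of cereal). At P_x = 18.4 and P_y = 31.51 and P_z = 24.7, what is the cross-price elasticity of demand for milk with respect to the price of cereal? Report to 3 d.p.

At P_x = 18.4 and P_y = 31.51 and P_z = 24.7: Q_x = 508.27.
∂Q_x/∂P_y = -1.
ε = (∂Q_x/∂P_y)(P_y/Q_x) = -1 × (31.51/508.27) ≈ -0.062.
Since ε < 0, milk and cereal are complements.

-0.062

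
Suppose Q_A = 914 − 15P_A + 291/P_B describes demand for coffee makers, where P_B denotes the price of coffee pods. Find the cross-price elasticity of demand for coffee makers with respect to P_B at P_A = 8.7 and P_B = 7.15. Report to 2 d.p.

-0.05

At P_A = 8.7 and P_B = 7.15: Q_A = 824.199.
∂Q_A/∂P_B = −291/P_B² = -5.6922.
ε = (∂Q_A/∂P_B)(P_B/Q_A) = -5.6922 × (7.15/824.199) ≈ -0.05.
ε < 0: complements.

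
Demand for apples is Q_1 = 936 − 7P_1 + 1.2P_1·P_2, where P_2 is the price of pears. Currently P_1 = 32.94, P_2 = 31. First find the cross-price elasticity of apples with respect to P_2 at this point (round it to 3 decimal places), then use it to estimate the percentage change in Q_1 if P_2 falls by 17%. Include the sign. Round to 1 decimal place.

-10.8%

At P_1 = 32.94, P_2 = 31: Q_1 = 1930.788.
∂Q_1/∂P_2 = 1.2P_1 = 39.5280.
ε = (∂Q_1/∂P_2)(P_2/Q_1) = 39.5280 × 31/1930.788 ≈ 0.635.
%ΔQ_1 ≈ ε × %ΔP_2 = 0.635 × (-17%) = -10.8%.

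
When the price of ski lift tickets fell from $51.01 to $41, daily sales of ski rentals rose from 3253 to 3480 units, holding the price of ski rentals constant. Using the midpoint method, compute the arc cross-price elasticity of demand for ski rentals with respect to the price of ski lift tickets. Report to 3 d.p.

-0.310

ΔQ_A = 3480 − 3253 = 227; ΔP_B = 41 − 51.01 = -10.01.
Midpoints: Q̄_A = 3366.5, P̄_B = 46.00.
ε = (ΔQ_A/Q̄_A)/(ΔP_B/P̄_B) = (227/3366.5)/(-10.01/46.00) ≈ -0.310.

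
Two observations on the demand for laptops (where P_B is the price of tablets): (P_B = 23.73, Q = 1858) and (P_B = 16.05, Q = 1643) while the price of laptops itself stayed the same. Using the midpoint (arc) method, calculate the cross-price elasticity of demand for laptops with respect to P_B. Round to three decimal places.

0.318

ΔQ_A = 1643 − 1858 = -215; ΔP_B = 16.05 − 23.73 = -7.68.
Midpoints: Q̄_A = 1750.5, P̄_B = 19.89.
ε = (ΔQ_A/Q̄_A)/(ΔP_B/P̄_B) = (-215/1750.5)/(-7.68/19.89) ≈ 0.318.
ε > 0: laptops and tablets are substitutes.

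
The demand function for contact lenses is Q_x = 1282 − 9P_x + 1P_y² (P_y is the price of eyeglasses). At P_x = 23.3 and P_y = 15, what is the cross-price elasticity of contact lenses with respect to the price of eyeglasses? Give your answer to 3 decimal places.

At P_x = 23.3 and P_y = 15: Q_x = 1297.3.
∂Q_x/∂P_y = 2P_y = 2(15) = 30.0000.
ε = (∂Q_x/∂P_y)(P_y/Q_x) = 30.0000 × (15/1297.3) ≈ 0.347.

0.347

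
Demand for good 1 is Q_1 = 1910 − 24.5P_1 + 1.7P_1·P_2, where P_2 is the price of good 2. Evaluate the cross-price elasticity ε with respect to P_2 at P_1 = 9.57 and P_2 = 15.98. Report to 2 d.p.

0.13

At P_1 = 9.57 and P_2 = 15.98: Q_1 = 1935.514.
∂Q_1/∂P_2 = 1.7P_1 = 1.7(9.57) = 16.2690.
ε = (∂Q_1/∂P_2)(P_2/Q_1) = 16.2690 × (15.98/1935.514) ≈ 0.13.
ε > 0: substitutes.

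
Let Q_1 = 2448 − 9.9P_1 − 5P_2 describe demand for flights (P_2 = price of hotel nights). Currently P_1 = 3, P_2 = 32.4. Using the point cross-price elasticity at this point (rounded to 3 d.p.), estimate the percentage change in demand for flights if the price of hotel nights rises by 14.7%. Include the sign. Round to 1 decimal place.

-1.1%

At P_1 = 3, P_2 = 32.4: Q_1 = 2256.3.
∂Q_1/∂P_2 = -5.
ε = (∂Q_1/∂P_2)(P_2/Q_1) = -5.0000 × 32.4/2256.3 ≈ -0.072.
%ΔQ_1 ≈ ε × %ΔP_2 = -0.072 × (14.7%) = -1.1%.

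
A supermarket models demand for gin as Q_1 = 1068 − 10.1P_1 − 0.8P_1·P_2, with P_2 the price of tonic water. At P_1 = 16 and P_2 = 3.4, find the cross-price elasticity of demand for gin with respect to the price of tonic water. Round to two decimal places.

At P_1 = 16 and P_2 = 3.4: Q_1 = 862.88.
∂Q_1/∂P_2 = -0.8P_1 = -0.8(16) = -12.8000.
ε = (∂Q_1/∂P_2)(P_2/Q_1) = -12.8000 × (3.4/862.88) ≈ -0.05.
ε < 0: complements.

-0.05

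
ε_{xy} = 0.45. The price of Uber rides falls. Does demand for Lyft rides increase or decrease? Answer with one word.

ε > 0 and the price of Uber rides falls, so the quantity of Lyft rides moves in the same direction: it decreases.

decrease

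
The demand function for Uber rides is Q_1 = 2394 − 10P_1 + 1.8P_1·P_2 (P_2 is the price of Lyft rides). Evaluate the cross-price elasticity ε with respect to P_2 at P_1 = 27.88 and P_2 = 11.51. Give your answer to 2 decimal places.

At P_1 = 27.88 and P_2 = 11.51: Q_1 = 2692.818.
∂Q_1/∂P_2 = 1.8P_1 = 1.8(27.88) = 50.1840.
ε = (∂Q_1/∂P_2)(P_2/Q_1) = 50.1840 × (11.51/2692.818) ≈ 0.21.

0.21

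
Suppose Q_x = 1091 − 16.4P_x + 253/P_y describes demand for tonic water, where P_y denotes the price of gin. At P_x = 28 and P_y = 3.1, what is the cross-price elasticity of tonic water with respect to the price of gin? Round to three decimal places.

-0.114

At P_x = 28 and P_y = 3.1: Q_x = 713.413.
∂Q_x/∂P_y = −253/P_y² = -26.3267.
ε = (∂Q_x/∂P_y)(P_y/Q_x) = -26.3267 × (3.1/713.413) ≈ -0.114.
ε < 0: complements.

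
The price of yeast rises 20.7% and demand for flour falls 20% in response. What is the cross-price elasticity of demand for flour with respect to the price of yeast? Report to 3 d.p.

-0.966

ε = (%ΔQ of flour) / (%ΔP of yeast) = (-20%) / (20.7%) ≈ -0.966.
Negative cross-price elasticity: complements.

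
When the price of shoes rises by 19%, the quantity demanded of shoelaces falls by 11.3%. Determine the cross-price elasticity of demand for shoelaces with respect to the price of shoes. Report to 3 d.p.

ε = (%ΔQ of shoelaces) / (%ΔP of shoes) = (-11.3%) / (19%) ≈ -0.595.

-0.595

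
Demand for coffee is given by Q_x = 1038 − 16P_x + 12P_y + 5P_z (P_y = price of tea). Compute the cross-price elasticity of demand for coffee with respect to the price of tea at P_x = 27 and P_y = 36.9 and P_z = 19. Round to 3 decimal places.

At P_x = 27 and P_y = 36.9 and P_z = 19: Q_x = 1143.8.
∂Q_x/∂P_y = 12.
ε = (∂Q_x/∂P_y)(P_y/Q_x) = 12 × (36.9/1143.8) ≈ 0.387.
Since ε > 0, coffee and tea are substitutes.

0.387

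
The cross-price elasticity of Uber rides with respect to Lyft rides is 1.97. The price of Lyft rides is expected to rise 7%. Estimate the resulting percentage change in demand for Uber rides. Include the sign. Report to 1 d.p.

%ΔQ ≈ ε × %ΔP of Lyft rides = 1.97 × (7%) = 13.8%.
Demand for Uber rides rises by about 13.8%.

13.8%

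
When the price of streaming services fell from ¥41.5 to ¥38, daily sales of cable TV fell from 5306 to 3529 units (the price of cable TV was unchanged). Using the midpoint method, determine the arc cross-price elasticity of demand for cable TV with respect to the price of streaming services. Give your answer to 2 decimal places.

4.57

ΔQ_A = 3529 − 5306 = -1777; ΔP_B = 38 − 41.5 = -3.5.
Midpoints: Q̄_A = 4417.5, P̄_B = 39.75.
ε = (ΔQ_A/Q̄_A)/(ΔP_B/P̄_B) = (-1777/4417.5)/(-3.5/39.75) ≈ 4.57.
ε > 0: cable TV and streaming services are substitutes.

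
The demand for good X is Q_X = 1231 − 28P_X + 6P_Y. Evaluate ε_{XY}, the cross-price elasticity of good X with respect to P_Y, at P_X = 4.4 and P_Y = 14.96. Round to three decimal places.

At P_X = 4.4 and P_Y = 14.96: Q_X = 1197.56.
∂Q_X/∂P_Y = 6.
ε = (∂Q_X/∂P_Y)(P_Y/Q_X) = 6 × (14.96/1197.56) ≈ 0.075.

0.075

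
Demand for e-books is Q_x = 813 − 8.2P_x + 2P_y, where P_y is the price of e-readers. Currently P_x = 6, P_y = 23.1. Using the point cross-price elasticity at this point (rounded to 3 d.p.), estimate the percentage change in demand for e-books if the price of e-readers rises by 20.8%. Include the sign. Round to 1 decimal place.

At P_x = 6, P_y = 23.1: Q_x = 810.
∂Q_x/∂P_y = 2.
ε = (∂Q_x/∂P_y)(P_y/Q_x) = 2.0000 × 23.1/810 ≈ 0.057.
%ΔQ_x ≈ ε × %ΔP_y = 0.057 × (20.8%) = 1.2%.

1.2%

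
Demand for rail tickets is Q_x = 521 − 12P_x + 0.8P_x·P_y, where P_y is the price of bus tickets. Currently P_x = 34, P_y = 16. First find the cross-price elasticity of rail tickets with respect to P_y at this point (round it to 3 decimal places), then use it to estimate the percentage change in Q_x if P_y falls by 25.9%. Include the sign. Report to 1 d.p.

At P_x = 34, P_y = 16: Q_x = 548.2.
∂Q_x/∂P_y = 0.8P_x = 27.2000.
ε = (∂Q_x/∂P_y)(P_y/Q_x) = 27.2000 × 16/548.2 ≈ 0.794.
%ΔQ_x ≈ ε × %ΔP_y = 0.794 × (-25.9%) = -20.6%.

-20.6%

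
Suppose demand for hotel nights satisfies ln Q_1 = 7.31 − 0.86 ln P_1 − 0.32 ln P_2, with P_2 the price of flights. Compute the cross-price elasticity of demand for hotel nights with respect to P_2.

In a log-linear (constant-elasticity) demand function, the coefficient on ln P_2 is the cross-price elasticity.
ε = -0.32. Negative, so hotel nights and flights are complements.

-0.32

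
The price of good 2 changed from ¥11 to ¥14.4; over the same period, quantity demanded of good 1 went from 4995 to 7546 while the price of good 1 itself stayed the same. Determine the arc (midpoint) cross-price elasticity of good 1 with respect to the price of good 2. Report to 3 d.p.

ΔQ_1 = 7546 − 4995 = 2551; ΔP_2 = 14.4 − 11 = 3.4.
Midpoints: Q̄_1 = 6270.5, P̄_2 = 12.70.
ε = (ΔQ_1/Q̄_1)/(ΔP_2/P̄_2) = (2551/6270.5)/(3.4/12.70) ≈ 1.520.
ε > 0: good 1 and good 2 are substitutes.

1.520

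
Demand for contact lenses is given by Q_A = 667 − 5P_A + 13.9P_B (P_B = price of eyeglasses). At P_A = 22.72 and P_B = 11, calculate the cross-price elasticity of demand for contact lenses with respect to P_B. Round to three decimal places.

At P_A = 22.72 and P_B = 11: Q_A = 706.3.
∂Q_A/∂P_B = 13.9.
ε = (∂Q_A/∂P_B)(P_B/Q_A) = 13.9 × (11/706.3) ≈ 0.216.
Since ε > 0, contact lenses and eyeglasses are substitutes.

0.216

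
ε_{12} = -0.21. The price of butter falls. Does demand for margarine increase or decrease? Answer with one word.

increase

ε < 0 and the price of butter falls, so the quantity of margarine moves in the opposite direction: it increases.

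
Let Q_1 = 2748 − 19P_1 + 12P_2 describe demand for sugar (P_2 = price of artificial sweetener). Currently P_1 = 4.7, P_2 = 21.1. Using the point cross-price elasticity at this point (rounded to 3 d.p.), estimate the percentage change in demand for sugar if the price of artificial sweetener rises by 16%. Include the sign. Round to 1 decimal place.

At P_1 = 4.7, P_2 = 21.1: Q_1 = 2911.9.
∂Q_1/∂P_2 = 12.
ε = (∂Q_1/∂P_2)(P_2/Q_1) = 12.0000 × 21.1/2911.9 ≈ 0.087.
%ΔQ_1 ≈ ε × %ΔP_2 = 0.087 × (16%) = 1.4%.

1.4%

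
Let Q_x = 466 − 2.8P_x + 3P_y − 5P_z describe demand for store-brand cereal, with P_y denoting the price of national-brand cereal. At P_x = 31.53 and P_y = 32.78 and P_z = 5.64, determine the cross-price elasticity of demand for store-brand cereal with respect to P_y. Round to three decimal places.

At P_x = 31.53 and P_y = 32.78 and P_z = 5.64: Q_x = 447.856.
∂Q_x/∂P_y = 3.
ε = (∂Q_x/∂P_y)(P_y/Q_x) = 3 × (32.78/447.856) ≈ 0.220.

0.220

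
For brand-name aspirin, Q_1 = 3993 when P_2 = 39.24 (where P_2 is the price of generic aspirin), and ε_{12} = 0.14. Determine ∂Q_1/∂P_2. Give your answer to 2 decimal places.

ε = (∂Q_1/∂P_2)·(P_2/Q_1) ⇒ ∂Q_1/∂P_2 = ε·Q_1/P_2 = 0.14 × 3993/39.24 ≈ 14.25.

14.25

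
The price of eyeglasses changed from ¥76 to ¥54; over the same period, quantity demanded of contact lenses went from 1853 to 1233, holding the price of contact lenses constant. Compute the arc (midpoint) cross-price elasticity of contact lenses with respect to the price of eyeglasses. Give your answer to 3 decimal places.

1.187

ΔQ_A = 1233 − 1853 = -620; ΔP_B = 54 − 76 = -22.
Midpoints: Q̄_A = 1543.0, P̄_B = 65.00.
ε = (ΔQ_A/Q̄_A)/(ΔP_B/P̄_B) = (-620/1543.0)/(-22/65.00) ≈ 1.187.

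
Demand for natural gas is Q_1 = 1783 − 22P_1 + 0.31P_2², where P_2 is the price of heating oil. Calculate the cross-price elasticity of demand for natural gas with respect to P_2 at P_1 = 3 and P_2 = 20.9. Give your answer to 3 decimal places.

0.146

At P_1 = 3 and P_2 = 20.9: Q_1 = 1852.411.
∂Q_1/∂P_2 = 0.62P_2 = 0.62(20.9) = 12.9580.
ε = (∂Q_1/∂P_2)(P_2/Q_1) = 12.9580 × (20.9/1852.411) ≈ 0.146.
ε > 0: substitutes.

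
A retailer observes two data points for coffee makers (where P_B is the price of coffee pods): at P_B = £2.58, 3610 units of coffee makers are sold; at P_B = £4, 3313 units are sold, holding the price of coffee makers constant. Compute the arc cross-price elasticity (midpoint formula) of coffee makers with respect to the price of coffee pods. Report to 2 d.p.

-0.20

ΔQ_A = 3313 − 3610 = -297; ΔP_B = 4 − 2.58 = 1.42.
Midpoints: Q̄_A = 3461.5, P̄_B = 3.29.
ε = (ΔQ_A/Q̄_A)/(ΔP_B/P̄_B) = (-297/3461.5)/(1.42/3.29) ≈ -0.20.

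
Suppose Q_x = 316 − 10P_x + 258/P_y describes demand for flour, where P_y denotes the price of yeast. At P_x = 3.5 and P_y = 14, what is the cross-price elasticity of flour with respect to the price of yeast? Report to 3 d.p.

-0.062

At P_x = 3.5 and P_y = 14: Q_x = 299.429.
∂Q_x/∂P_y = −258/P_y² = -1.3163.
ε = (∂Q_x/∂P_y)(P_y/Q_x) = -1.3163 × (14/299.429) ≈ -0.062.
ε < 0: complements.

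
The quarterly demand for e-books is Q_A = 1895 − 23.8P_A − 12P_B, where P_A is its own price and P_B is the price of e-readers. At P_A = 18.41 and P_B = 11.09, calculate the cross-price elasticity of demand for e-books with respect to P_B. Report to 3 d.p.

At P_A = 18.41 and P_B = 11.09: Q_A = 1323.762.
∂Q_A/∂P_B = -12.
ε = (∂Q_A/∂P_B)(P_B/Q_A) = -12 × (11.09/1323.762) ≈ -0.101.

-0.101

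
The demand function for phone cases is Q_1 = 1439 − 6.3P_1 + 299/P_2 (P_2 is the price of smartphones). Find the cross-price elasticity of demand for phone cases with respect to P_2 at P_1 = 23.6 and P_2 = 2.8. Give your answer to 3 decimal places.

-0.076

At P_1 = 23.6 and P_2 = 2.8: Q_1 = 1397.106.
∂Q_1/∂P_2 = −299/P_2² = -38.1378.
ε = (∂Q_1/∂P_2)(P_2/Q_1) = -38.1378 × (2.8/1397.106) ≈ -0.076.
ε < 0: complements.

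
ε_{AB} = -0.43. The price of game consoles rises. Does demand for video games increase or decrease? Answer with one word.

ε < 0 and the price of game consoles rises, so the quantity of video games moves in the opposite direction: it decreases.

decrease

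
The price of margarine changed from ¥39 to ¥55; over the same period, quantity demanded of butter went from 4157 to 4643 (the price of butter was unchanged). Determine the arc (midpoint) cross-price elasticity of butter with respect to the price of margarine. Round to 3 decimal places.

0.324

ΔQ_A = 4643 − 4157 = 486; ΔP_B = 55 − 39 = 16.
Midpoints: Q̄_A = 4400.0, P̄_B = 47.00.
ε = (ΔQ_A/Q̄_A)/(ΔP_B/P̄_B) = (486/4400.0)/(16/47.00) ≈ 0.324.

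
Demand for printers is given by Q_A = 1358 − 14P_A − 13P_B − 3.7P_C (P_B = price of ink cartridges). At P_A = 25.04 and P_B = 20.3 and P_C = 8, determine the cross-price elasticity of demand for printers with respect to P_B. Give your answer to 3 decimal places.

At P_A = 25.04 and P_B = 20.3 and P_C = 8: Q_A = 713.94.
∂Q_A/∂P_B = -13.
ε = (∂Q_A/∂P_B)(P_B/Q_A) = -13 × (20.3/713.94) ≈ -0.370.

-0.370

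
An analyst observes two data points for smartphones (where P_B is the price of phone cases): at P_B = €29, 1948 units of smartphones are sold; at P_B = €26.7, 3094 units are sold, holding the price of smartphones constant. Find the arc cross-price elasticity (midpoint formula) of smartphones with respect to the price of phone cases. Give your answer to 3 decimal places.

-5.504

ΔQ_A = 3094 − 1948 = 1146; ΔP_B = 26.7 − 29 = -2.3.
Midpoints: Q̄_A = 2521.0, P̄_B = 27.85.
ε = (ΔQ_A/Q̄_A)/(ΔP_B/P̄_B) = (1146/2521.0)/(-2.3/27.85) ≈ -5.504.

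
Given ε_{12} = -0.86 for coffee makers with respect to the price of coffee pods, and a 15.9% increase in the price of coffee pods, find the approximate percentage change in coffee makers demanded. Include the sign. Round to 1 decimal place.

%ΔQ ≈ ε × %ΔP of coffee pods = -0.86 × (15.9%) = -13.7%.
Demand for coffee makers falls by about 13.7%.

-13.7%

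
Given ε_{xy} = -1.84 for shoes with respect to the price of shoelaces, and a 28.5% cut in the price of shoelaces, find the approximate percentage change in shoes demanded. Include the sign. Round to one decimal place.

%ΔQ ≈ ε × %ΔP of shoelaces = -1.84 × (-28.5%) = 52.4%.

52.4%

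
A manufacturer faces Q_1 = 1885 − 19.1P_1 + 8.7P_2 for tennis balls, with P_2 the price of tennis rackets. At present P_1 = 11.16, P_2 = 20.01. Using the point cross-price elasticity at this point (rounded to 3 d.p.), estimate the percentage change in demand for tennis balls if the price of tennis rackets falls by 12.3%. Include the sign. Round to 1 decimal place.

At P_1 = 11.16, P_2 = 20.01: Q_1 = 1845.931.
∂Q_1/∂P_2 = 8.7.
ε = (∂Q_1/∂P_2)(P_2/Q_1) = 8.7000 × 20.01/1845.931 ≈ 0.094.
%ΔQ_1 ≈ ε × %ΔP_2 = 0.094 × (-12.3%) = -1.2%.

-1.2%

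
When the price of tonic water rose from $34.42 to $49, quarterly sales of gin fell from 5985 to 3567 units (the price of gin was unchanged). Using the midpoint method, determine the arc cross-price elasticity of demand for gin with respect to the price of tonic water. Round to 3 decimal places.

ΔQ_A = 3567 − 5985 = -2418; ΔP_B = 49 − 34.42 = 14.58.
Midpoints: Q̄_A = 4776.0, P̄_B = 41.71.
ε = (ΔQ_A/Q̄_A)/(ΔP_B/P̄_B) = (-2418/4776.0)/(14.58/41.71) ≈ -1.448.

-1.448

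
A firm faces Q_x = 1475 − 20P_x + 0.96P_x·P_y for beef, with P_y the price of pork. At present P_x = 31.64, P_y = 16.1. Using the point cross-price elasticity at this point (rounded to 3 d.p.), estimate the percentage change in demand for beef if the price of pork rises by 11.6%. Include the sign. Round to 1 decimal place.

At P_x = 31.64, P_y = 16.1: Q_x = 1331.228.
∂Q_x/∂P_y = 0.96P_x = 30.3744.
ε = (∂Q_x/∂P_y)(P_y/Q_x) = 30.3744 × 16.1/1331.228 ≈ 0.367.
%ΔQ_x ≈ ε × %ΔP_y = 0.367 × (11.6%) = 4.3%.

4.3%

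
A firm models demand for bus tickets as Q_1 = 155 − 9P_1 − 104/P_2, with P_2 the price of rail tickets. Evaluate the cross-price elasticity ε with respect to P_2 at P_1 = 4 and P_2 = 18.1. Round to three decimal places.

0.051

At P_1 = 4 and P_2 = 18.1: Q_1 = 113.254.
∂Q_1/∂P_2 = 104/P_2² = 0.3175.
ε = (∂Q_1/∂P_2)(P_2/Q_1) = 0.3175 × (18.1/113.254) ≈ 0.051.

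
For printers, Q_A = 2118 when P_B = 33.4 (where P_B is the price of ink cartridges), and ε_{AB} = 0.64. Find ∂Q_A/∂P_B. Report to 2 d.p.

ε = (∂Q_A/∂P_B)·(P_B/Q_A) ⇒ ∂Q_A/∂P_B = ε·Q_A/P_B = 0.64 × 2118/33.4 ≈ 40.58.

40.58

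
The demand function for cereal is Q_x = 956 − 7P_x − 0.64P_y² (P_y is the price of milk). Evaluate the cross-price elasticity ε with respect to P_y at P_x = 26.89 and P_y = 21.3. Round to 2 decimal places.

At P_x = 26.89 and P_y = 21.3: Q_x = 477.408.
∂Q_x/∂P_y = -1.28P_y = -1.28(21.3) = -27.2640.
ε = (∂Q_x/∂P_y)(P_y/Q_x) = -27.2640 × (21.3/477.408) ≈ -1.22.
ε < 0: complements.

-1.22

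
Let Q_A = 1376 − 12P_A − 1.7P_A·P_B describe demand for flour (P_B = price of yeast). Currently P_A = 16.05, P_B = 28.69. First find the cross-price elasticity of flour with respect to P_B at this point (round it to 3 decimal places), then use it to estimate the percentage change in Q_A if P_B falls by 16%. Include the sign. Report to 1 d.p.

At P_A = 16.05, P_B = 28.69: Q_A = 400.593.
∂Q_A/∂P_B = -1.7P_A = -27.2850.
ε = (∂Q_A/∂P_B)(P_B/Q_A) = -27.2850 × 28.69/400.593 ≈ -1.954.
%ΔQ_A ≈ ε × %ΔP_B = -1.954 × (-16%) = 31.3%.

31.3%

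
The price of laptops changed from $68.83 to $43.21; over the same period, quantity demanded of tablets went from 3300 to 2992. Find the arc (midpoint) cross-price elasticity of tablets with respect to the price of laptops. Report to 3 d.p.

0.214

ΔQ_A = 2992 − 3300 = -308; ΔP_B = 43.21 − 68.83 = -25.62.
Midpoints: Q̄_A = 3146.0, P̄_B = 56.02.
ε = (ΔQ_A/Q̄_A)/(ΔP_B/P̄_B) = (-308/3146.0)/(-25.62/56.02) ≈ 0.214.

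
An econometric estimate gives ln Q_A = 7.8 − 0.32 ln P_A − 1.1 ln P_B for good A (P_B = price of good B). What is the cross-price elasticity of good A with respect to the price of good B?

-1.10

In a log-linear (constant-elasticity) demand function, the coefficient on ln P_B is the cross-price elasticity.
ε = -1.10. Negative, so good A and good B are complements.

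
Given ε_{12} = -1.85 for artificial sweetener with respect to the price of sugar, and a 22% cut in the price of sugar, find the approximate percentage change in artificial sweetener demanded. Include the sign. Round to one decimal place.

40.7%

%ΔQ ≈ ε × %ΔP of sugar = -1.85 × (-22%) = 40.7%.
Demand for artificial sweetener rises by about 40.7%.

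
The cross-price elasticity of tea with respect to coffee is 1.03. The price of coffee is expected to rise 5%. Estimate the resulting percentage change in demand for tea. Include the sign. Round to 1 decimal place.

%ΔQ ≈ ε × %ΔP of coffee = 1.03 × (5%) = 5.2%.

5.2%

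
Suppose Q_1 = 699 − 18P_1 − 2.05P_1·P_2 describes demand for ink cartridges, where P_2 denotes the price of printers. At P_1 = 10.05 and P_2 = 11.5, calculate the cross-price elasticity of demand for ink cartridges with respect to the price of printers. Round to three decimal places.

-0.843

At P_1 = 10.05 and P_2 = 11.5: Q_1 = 281.171.
∂Q_1/∂P_2 = -2.05P_1 = -2.05(10.05) = -20.6025.
ε = (∂Q_1/∂P_2)(P_2/Q_1) = -20.6025 × (11.5/281.171) ≈ -0.843.
ε < 0: complements.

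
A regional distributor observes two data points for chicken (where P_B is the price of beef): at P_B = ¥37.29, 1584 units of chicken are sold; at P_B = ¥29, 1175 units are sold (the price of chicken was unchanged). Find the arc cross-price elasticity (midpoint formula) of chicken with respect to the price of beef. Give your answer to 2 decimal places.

1.19

ΔQ_A = 1175 − 1584 = -409; ΔP_B = 29 − 37.29 = -8.29.
Midpoints: Q̄_A = 1379.5, P̄_B = 33.14.
ε = (ΔQ_A/Q̄_A)/(ΔP_B/P̄_B) = (-409/1379.5)/(-8.29/33.14) ≈ 1.19.
ε > 0: chicken and beef are substitutes.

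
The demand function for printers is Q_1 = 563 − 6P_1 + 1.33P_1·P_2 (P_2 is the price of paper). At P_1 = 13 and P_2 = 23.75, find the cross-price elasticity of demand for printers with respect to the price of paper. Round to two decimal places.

0.46

At P_1 = 13 and P_2 = 23.75: Q_1 = 895.638.
∂Q_1/∂P_2 = 1.33P_1 = 1.33(13) = 17.2900.
ε = (∂Q_1/∂P_2)(P_2/Q_1) = 17.2900 × (23.75/895.638) ≈ 0.46.
ε > 0: substitutes.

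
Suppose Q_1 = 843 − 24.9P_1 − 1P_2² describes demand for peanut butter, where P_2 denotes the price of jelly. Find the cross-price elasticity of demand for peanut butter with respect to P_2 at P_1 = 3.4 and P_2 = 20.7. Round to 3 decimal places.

At P_1 = 3.4 and P_2 = 20.7: Q_1 = 329.85.
∂Q_1/∂P_2 = -2P_2 = -2(20.7) = -41.4000.
ε = (∂Q_1/∂P_2)(P_2/Q_1) = -41.4000 × (20.7/329.85) ≈ -2.598.

-2.598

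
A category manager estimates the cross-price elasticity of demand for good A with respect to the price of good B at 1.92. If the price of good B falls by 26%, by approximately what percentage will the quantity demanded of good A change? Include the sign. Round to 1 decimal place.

-49.9%

%ΔQ ≈ ε × %ΔP of good B = 1.92 × (-26%) = -49.9%.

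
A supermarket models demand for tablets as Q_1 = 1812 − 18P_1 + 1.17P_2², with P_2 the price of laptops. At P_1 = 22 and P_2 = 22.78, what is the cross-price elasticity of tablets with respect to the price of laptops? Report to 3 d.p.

0.600

At P_1 = 22 and P_2 = 22.78: Q_1 = 2023.146.
∂Q_1/∂P_2 = 2.34P_2 = 2.34(22.78) = 53.3052.
ε = (∂Q_1/∂P_2)(P_2/Q_1) = 53.3052 × (22.78/2023.146) ≈ 0.600.
ε > 0: substitutes.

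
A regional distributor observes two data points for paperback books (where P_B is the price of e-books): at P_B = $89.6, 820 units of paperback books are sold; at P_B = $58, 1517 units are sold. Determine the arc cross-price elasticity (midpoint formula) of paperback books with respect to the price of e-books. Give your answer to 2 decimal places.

ΔQ_A = 1517 − 820 = 697; ΔP_B = 58 − 89.6 = -31.6.
Midpoints: Q̄_A = 1168.5, P̄_B = 73.80.
ε = (ΔQ_A/Q̄_A)/(ΔP_B/P̄_B) = (697/1168.5)/(-31.6/73.80) ≈ -1.39.
ε < 0: paperback books and e-books are complements.

-1.39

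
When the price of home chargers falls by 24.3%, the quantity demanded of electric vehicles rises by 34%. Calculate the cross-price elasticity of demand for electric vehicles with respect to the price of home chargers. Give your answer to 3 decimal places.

-1.399

ε = (%ΔQ of electric vehicles) / (%ΔP of home chargers) = (34%) / (-24.3%) ≈ -1.399.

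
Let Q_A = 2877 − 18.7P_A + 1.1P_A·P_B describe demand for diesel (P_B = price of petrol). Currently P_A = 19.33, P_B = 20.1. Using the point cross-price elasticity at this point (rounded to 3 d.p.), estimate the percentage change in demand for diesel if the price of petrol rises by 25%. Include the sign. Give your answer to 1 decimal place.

At P_A = 19.33, P_B = 20.1: Q_A = 2942.915.
∂Q_A/∂P_B = 1.1P_A = 21.2630.
ε = (∂Q_A/∂P_B)(P_B/Q_A) = 21.2630 × 20.1/2942.915 ≈ 0.145.
%ΔQ_A ≈ ε × %ΔP_B = 0.145 × (25%) = 3.6%.

3.6%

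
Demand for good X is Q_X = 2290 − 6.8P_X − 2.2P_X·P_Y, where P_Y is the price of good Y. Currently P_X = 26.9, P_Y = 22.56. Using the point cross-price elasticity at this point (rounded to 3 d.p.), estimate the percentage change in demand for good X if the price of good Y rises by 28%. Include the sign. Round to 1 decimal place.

-48.4%

At P_X = 26.9, P_Y = 22.56: Q_X = 771.979.
∂Q_X/∂P_Y = -2.2P_X = -59.1800.
ε = (∂Q_X/∂P_Y)(P_Y/Q_X) = -59.1800 × 22.56/771.979 ≈ -1.729.
%ΔQ_X ≈ ε × %ΔP_Y = -1.729 × (28%) = -48.4%.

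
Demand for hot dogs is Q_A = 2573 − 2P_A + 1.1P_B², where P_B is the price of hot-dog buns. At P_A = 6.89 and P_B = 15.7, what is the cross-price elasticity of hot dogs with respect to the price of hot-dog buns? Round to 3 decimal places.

At P_A = 6.89 and P_B = 15.7: Q_A = 2830.359.
∂Q_A/∂P_B = 2.2P_B = 2.2(15.7) = 34.5400.
ε = (∂Q_A/∂P_B)(P_B/Q_A) = 34.5400 × (15.7/2830.359) ≈ 0.192.

0.192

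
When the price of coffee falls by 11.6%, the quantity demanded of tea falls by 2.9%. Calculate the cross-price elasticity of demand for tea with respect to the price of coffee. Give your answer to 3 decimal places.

0.250

ε = (%ΔQ of tea) / (%ΔP of coffee) = (-2.9%) / (-11.6%) ≈ 0.250.
Positive cross-price elasticity: substitutes.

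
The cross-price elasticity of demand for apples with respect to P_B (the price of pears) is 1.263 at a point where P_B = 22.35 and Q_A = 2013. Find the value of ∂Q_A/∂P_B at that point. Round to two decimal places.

113.75

ε = (∂Q_A/∂P_B)·(P_B/Q_A) ⇒ ∂Q_A/∂P_B = ε·Q_A/P_B = 1.263 × 2013/22.35 ≈ 113.75.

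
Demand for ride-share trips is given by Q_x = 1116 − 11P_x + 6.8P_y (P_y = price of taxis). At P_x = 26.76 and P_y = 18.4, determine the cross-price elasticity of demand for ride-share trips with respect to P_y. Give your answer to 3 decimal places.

0.132

At P_x = 26.76 and P_y = 18.4: Q_x = 946.76.
∂Q_x/∂P_y = 6.8.
ε = (∂Q_x/∂P_y)(P_y/Q_x) = 6.8 × (18.4/946.76) ≈ 0.132.
Since ε > 0, ride-share trips and taxis are substitutes.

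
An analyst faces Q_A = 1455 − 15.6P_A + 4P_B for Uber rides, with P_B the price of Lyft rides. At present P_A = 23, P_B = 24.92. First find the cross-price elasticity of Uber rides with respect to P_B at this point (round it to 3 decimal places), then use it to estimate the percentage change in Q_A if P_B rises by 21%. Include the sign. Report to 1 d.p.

1.7%

At P_A = 23, P_B = 24.92: Q_A = 1195.88.
∂Q_A/∂P_B = 4.
ε = (∂Q_A/∂P_B)(P_B/Q_A) = 4.0000 × 24.92/1195.88 ≈ 0.083.
%ΔQ_A ≈ ε × %ΔP_B = 0.083 × (21%) = 1.7%.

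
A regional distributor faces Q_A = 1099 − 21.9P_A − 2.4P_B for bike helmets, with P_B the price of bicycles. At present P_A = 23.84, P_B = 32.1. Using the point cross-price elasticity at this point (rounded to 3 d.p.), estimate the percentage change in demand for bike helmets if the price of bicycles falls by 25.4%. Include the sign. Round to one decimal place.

3.9%

At P_A = 23.84, P_B = 32.1: Q_A = 499.864.
∂Q_A/∂P_B = -2.4.
ε = (∂Q_A/∂P_B)(P_B/Q_A) = -2.4000 × 32.1/499.864 ≈ -0.154.
%ΔQ_A ≈ ε × %ΔP_B = -0.154 × (-25.4%) = 3.9%.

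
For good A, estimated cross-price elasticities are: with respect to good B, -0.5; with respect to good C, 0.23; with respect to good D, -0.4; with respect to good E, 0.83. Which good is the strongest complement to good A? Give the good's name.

Complements have ε < 0. The most negative value is -0.5 (good B).

good B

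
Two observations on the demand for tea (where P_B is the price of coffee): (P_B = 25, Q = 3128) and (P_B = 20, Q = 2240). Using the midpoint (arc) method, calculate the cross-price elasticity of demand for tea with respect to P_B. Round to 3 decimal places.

1.489

ΔQ_A = 2240 − 3128 = -888; ΔP_B = 20 − 25 = -5.
Midpoints: Q̄_A = 2684.0, P̄_B = 22.50.
ε = (ΔQ_A/Q̄_A)/(ΔP_B/P̄_B) = (-888/2684.0)/(-5/22.50) ≈ 1.489.
ε > 0: tea and coffee are substitutes.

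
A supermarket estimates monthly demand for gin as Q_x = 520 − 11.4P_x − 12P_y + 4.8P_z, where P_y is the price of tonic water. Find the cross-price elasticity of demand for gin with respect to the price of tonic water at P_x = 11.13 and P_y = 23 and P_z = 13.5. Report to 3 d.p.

At P_x = 11.13 and P_y = 23 and P_z = 13.5: Q_x = 181.918.
∂Q_x/∂P_y = -12.
ε = (∂Q_x/∂P_y)(P_y/Q_x) = -12 × (23/181.918) ≈ -1.517.

-1.517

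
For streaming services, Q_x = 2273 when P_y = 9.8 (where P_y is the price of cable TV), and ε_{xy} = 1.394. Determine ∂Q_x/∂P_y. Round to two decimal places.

323.32

ε = (∂Q_x/∂P_y)·(P_y/Q_x) ⇒ ∂Q_x/∂P_y = ε·Q_x/P_y = 1.394 × 2273/9.8 ≈ 323.32.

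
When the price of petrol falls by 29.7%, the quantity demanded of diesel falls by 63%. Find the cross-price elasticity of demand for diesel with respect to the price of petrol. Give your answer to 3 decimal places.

ε = (%ΔQ of diesel) / (%ΔP of petrol) = (-63%) / (-29.7%) ≈ 2.121.
Positive cross-price elasticity: substitutes.

2.121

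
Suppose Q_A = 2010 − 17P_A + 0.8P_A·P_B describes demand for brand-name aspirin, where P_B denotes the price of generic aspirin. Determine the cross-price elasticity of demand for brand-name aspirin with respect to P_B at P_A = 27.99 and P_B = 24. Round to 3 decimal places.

0.259

At P_A = 27.99 and P_B = 24: Q_A = 2071.578.
∂Q_A/∂P_B = 0.8P_A = 0.8(27.99) = 22.3920.
ε = (∂Q_A/∂P_B)(P_B/Q_A) = 22.3920 × (24/2071.578) ≈ 0.259.
ε > 0: substitutes.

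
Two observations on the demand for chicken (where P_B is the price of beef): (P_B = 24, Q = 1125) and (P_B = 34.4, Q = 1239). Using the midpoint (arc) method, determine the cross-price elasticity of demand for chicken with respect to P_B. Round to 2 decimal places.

0.27

ΔQ_A = 1239 − 1125 = 114; ΔP_B = 34.4 − 24 = 10.4.
Midpoints: Q̄_A = 1182.0, P̄_B = 29.20.
ε = (ΔQ_A/Q̄_A)/(ΔP_B/P̄_B) = (114/1182.0)/(10.4/29.20) ≈ 0.27.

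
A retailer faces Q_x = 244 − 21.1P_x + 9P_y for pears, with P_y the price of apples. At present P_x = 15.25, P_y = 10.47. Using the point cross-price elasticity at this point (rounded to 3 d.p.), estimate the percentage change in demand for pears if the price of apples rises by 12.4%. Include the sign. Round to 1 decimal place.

At P_x = 15.25, P_y = 10.47: Q_x = 16.455.
∂Q_x/∂P_y = 9.
ε = (∂Q_x/∂P_y)(P_y/Q_x) = 9.0000 × 10.47/16.455 ≈ 5.727.
%ΔQ_x ≈ ε × %ΔP_y = 5.727 × (12.4%) = 71.0%.

71.0%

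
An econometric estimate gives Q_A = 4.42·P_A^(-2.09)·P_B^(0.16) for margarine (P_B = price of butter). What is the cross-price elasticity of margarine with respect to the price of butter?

0.16

In a log-linear (constant-elasticity) demand function, the coefficient on the exponent of P_B is the cross-price elasticity.
ε = 0.16. Positive, so margarine and butter are substitutes.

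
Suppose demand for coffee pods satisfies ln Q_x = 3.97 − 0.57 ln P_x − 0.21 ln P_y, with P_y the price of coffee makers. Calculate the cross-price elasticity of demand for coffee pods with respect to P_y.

-0.21

In a log-linear (constant-elasticity) demand function, the coefficient on ln P_y is the cross-price elasticity.
ε = -0.21. Negative, so coffee pods and coffee makers are complements.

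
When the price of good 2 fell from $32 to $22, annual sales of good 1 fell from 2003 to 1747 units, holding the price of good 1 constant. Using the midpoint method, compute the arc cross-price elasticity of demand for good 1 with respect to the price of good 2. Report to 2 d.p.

ΔQ_1 = 1747 − 2003 = -256; ΔP_2 = 22 − 32 = -10.
Midpoints: Q̄_1 = 1875.0, P̄_2 = 27.00.
ε = (ΔQ_1/Q̄_1)/(ΔP_2/P̄_2) = (-256/1875.0)/(-10/27.00) ≈ 0.37.

0.37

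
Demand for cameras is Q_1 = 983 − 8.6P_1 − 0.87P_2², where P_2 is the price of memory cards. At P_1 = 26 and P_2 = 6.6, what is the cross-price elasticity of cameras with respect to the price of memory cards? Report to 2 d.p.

At P_1 = 26 and P_2 = 6.6: Q_1 = 721.503.
∂Q_1/∂P_2 = -1.74P_2 = -1.74(6.6) = -11.4840.
ε = (∂Q_1/∂P_2)(P_2/Q_1) = -11.4840 × (6.6/721.503) ≈ -0.11.

-0.11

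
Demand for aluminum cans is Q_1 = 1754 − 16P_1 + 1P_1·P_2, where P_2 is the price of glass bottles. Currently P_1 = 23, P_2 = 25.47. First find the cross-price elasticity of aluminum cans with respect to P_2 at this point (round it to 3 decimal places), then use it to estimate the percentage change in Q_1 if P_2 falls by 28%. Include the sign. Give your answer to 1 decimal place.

At P_1 = 23, P_2 = 25.47: Q_1 = 1971.81.
∂Q_1/∂P_2 = 1P_1 = 23.0000.
ε = (∂Q_1/∂P_2)(P_2/Q_1) = 23.0000 × 25.47/1971.81 ≈ 0.297.
%ΔQ_1 ≈ ε × %ΔP_2 = 0.297 × (-28%) = -8.3%.

-8.3%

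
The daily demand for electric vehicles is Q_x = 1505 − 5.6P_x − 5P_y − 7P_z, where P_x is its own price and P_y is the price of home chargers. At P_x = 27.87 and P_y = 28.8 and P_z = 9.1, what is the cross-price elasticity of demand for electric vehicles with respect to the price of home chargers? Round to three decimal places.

At P_x = 27.87 and P_y = 28.8 and P_z = 9.1: Q_x = 1141.228.
∂Q_x/∂P_y = -5.
ε = (∂Q_x/∂P_y)(P_y/Q_x) = -5 × (28.8/1141.228) ≈ -0.126.
Since ε < 0, electric vehicles and home chargers are complements.

-0.126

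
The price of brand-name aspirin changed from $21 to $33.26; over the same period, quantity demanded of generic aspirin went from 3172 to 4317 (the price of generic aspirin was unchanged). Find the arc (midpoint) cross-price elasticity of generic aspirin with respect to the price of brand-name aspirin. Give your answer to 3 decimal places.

0.677

ΔQ_A = 4317 − 3172 = 1145; ΔP_B = 33.26 − 21 = 12.26.
Midpoints: Q̄_A = 3744.5, P̄_B = 27.13.
ε = (ΔQ_A/Q̄_A)/(ΔP_B/P̄_B) = (1145/3744.5)/(12.26/27.13) ≈ 0.677.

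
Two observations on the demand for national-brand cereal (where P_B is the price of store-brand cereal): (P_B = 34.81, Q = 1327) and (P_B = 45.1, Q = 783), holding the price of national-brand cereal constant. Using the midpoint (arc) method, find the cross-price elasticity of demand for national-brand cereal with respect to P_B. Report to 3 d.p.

ΔQ_A = 783 − 1327 = -544; ΔP_B = 45.1 − 34.81 = 10.29.
Midpoints: Q̄_A = 1055.0, P̄_B = 39.95.
ε = (ΔQ_A/Q̄_A)/(ΔP_B/P̄_B) = (-544/1055.0)/(10.29/39.95) ≈ -2.002.
ε < 0: national-brand cereal and store-brand cereal are complements.

-2.002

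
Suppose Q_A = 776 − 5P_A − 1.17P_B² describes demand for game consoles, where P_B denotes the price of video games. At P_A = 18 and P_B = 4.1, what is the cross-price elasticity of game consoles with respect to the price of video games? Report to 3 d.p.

At P_A = 18 and P_B = 4.1: Q_A = 666.332.
∂Q_A/∂P_B = -2.34P_B = -2.34(4.1) = -9.5940.
ε = (∂Q_A/∂P_B)(P_B/Q_A) = -9.5940 × (4.1/666.332) ≈ -0.059.
ε < 0: complements.

-0.059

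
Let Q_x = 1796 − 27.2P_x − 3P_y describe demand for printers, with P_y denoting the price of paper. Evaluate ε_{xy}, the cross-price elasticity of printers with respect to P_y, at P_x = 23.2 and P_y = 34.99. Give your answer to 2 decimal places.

At P_x = 23.2 and P_y = 34.99: Q_x = 1059.99.
∂Q_x/∂P_y = -3.
ε = (∂Q_x/∂P_y)(P_y/Q_x) = -3 × (34.99/1059.99) ≈ -0.10.

-0.10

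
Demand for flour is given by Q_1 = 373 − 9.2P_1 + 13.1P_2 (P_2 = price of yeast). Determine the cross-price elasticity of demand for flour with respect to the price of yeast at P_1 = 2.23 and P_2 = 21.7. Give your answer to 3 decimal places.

0.446

At P_1 = 2.23 and P_2 = 21.7: Q_1 = 636.754.
∂Q_1/∂P_2 = 13.1.
ε = (∂Q_1/∂P_2)(P_2/Q_1) = 13.1 × (21.7/636.754) ≈ 0.446.
Since ε > 0, flour and yeast are substitutes.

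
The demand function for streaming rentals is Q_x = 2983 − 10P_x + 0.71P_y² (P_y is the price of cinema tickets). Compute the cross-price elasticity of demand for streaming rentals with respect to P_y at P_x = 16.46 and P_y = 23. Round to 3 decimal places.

At P_x = 16.46 and P_y = 23: Q_x = 3193.99.
∂Q_x/∂P_y = 1.42P_y = 1.42(23) = 32.6600.
ε = (∂Q_x/∂P_y)(P_y/Q_x) = 32.6600 × (23/3193.99) ≈ 0.235.

0.235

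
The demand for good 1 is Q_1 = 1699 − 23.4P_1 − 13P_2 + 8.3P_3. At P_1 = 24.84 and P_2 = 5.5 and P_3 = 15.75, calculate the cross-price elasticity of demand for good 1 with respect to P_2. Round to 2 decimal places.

At P_1 = 24.84 and P_2 = 5.5 and P_3 = 15.75: Q_1 = 1176.969.
∂Q_1/∂P_2 = -13.
ε = (∂Q_1/∂P_2)(P_2/Q_1) = -13 × (5.5/1176.969) ≈ -0.06.
Since ε < 0, good 1 and good 2 are complements.

-0.06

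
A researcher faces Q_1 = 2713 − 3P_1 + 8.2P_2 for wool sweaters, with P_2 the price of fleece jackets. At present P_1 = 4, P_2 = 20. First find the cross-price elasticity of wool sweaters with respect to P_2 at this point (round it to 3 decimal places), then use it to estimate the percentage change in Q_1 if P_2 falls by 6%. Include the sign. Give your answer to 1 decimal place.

-0.3%

At P_1 = 4, P_2 = 20: Q_1 = 2865.
∂Q_1/∂P_2 = 8.2.
ε = (∂Q_1/∂P_2)(P_2/Q_1) = 8.2000 × 20/2865 ≈ 0.057.
%ΔQ_1 ≈ ε × %ΔP_2 = 0.057 × (-6%) = -0.3%.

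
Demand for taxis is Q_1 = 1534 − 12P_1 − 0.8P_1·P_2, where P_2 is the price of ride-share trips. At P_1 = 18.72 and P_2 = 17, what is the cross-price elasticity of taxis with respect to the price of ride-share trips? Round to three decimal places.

-0.241

At P_1 = 18.72 and P_2 = 17: Q_1 = 1054.768.
∂Q_1/∂P_2 = -0.8P_1 = -0.8(18.72) = -14.9760.
ε = (∂Q_1/∂P_2)(P_2/Q_1) = -14.9760 × (17/1054.768) ≈ -0.241.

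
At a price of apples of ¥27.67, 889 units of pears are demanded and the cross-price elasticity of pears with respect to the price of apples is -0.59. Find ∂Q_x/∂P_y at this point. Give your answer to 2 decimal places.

ε = (∂Q_x/∂P_y)·(P_y/Q_x) ⇒ ∂Q_x/∂P_y = ε·Q_x/P_y = -0.59 × 889/27.67 ≈ -18.96.

-18.96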